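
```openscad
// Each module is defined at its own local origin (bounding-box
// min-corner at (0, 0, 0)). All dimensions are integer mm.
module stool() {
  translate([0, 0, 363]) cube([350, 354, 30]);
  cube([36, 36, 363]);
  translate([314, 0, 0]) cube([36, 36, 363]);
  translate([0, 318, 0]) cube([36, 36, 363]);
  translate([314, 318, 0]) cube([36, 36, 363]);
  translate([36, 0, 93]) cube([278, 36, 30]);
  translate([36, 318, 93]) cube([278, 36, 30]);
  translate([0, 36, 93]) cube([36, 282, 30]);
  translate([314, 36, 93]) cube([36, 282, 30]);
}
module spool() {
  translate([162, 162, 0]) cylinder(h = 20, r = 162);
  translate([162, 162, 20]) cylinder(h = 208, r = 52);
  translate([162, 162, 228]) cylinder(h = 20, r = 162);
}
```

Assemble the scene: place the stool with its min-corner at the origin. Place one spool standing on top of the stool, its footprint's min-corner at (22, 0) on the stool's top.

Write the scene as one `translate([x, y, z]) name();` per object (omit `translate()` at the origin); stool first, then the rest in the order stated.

stool();
translate([22, 0, 393]) spool();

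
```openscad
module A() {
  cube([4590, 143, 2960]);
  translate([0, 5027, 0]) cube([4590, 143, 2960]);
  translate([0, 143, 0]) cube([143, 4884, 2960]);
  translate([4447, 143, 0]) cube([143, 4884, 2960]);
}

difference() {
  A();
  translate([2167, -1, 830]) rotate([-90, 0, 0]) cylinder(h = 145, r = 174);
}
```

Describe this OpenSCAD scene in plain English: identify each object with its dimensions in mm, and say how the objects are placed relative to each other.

A is a box-shaped house frame (walls only): outside footprint 4590×5170 mm, wall height 2960 mm, wall thickness 143 mm. The two y-facing walls run the full x-width; the two x-facing walls fit between the inner faces of the y-facing walls.

The house frame has a circular hole of radius 174 mm through its front wall, centred at (x = 2167, z = 830).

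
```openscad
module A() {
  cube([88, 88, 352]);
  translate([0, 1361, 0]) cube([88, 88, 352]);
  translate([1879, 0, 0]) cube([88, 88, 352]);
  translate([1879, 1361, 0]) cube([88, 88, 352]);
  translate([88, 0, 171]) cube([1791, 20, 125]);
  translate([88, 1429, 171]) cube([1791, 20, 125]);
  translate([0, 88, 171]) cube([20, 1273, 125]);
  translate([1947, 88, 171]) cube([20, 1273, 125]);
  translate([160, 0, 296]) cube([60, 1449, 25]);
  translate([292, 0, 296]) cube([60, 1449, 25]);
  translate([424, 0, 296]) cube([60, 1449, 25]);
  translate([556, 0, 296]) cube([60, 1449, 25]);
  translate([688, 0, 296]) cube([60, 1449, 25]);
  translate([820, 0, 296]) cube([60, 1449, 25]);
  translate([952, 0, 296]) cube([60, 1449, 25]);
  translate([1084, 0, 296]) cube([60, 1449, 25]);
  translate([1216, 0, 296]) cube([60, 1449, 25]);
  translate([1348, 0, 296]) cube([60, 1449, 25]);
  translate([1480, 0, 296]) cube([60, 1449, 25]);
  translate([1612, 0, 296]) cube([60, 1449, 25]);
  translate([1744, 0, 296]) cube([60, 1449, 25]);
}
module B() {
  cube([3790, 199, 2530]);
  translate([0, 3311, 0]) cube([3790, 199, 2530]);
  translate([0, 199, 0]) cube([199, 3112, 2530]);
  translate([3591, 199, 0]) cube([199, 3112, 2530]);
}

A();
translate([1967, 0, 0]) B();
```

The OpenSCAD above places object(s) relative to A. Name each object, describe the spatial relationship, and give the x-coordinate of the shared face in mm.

The bed frame's +x face and the house frame's −x face are both at x = 1967 mm.

A is a bed frame. B is a house frame. The house frame is against the bed frame's +x side, with their −y faces flush. The x-coordinate of the shared face is 1967 mm.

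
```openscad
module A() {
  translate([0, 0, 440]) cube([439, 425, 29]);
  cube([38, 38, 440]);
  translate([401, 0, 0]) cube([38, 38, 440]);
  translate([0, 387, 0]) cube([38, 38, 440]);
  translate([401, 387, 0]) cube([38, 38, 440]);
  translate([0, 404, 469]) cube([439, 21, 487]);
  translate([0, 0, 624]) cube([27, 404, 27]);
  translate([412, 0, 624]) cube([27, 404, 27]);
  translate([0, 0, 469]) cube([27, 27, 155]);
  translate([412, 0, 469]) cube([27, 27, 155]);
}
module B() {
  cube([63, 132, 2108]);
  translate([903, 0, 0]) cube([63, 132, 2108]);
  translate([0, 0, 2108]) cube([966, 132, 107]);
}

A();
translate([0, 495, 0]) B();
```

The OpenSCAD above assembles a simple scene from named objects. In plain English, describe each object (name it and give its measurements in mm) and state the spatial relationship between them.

A is a chair. The seat is a 439×425×29 mm slab with its top at z = 469 mm, on four 38×38 mm corner legs (flush with the seat edges, standing on z = 0). A flat backrest 21 mm thick, 487 mm tall, spans the full seat width and rises from the seat top along its +y edge, rear face flush with the rear of the seat. Two armrests of 27×27 mm section run along each side from the seat's front edge to the front of the backrest, top faces 182 mm above the seat top and outer faces flush with the seat's x-edges; a 27×27 mm post under the front of each armrest stands on the seat at the front corner.

B is a rectangular door frame: two vertical jambs of 63×132 mm section, 2108 mm tall, with a clear opening 840 mm wide between their inner faces. A header 107 mm tall and 132 mm deep lies on top of the jambs and spans the full outside width.

The door frame is on the floor beside the chair on its +y side.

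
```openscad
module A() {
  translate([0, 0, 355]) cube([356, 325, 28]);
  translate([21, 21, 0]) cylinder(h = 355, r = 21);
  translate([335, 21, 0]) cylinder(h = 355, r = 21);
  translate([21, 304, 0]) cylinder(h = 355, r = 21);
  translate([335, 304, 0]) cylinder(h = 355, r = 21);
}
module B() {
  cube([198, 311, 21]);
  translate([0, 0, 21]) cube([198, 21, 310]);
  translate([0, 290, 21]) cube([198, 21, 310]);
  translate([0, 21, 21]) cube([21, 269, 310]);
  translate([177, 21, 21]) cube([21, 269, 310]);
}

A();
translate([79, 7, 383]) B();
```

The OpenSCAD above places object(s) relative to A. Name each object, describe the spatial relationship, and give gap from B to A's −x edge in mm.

The open box's min-x is at 79; the stool's min-x is 0; gap = 79 mm.

A is a stool. B is an open box. The open box is on top of the stool, centred. The gap from the open box to the stool's −x edge is 79 mm.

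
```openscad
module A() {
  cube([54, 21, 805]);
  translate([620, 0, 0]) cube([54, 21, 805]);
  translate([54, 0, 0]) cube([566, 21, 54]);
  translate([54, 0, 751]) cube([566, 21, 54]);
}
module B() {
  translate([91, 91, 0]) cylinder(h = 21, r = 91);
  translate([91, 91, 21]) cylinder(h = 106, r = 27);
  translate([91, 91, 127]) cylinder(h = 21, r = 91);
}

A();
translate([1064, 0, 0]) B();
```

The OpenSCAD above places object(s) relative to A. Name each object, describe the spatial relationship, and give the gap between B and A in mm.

The spool's nearest face is 390 mm from the picture frame's +x face.

A is a picture frame. B is a spool. The spool is on the floor beside the picture frame on its +x side. The gap between the spool and the picture frame is 390 mm.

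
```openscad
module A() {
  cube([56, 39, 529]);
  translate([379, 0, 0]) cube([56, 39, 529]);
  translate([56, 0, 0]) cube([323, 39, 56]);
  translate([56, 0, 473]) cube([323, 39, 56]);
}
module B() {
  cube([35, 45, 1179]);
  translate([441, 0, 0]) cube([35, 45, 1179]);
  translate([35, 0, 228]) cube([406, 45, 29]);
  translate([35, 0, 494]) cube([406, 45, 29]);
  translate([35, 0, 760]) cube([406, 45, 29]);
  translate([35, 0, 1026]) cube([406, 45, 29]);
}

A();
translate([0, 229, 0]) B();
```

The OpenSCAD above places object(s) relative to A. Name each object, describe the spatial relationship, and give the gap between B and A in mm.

A is a picture frame. B is a ladder. The ladder is on the floor beside the picture frame on its +y side. The gap between the ladder and the picture frame is 190 mm.

The ladder's nearest face is 190 mm from the picture frame's +y face.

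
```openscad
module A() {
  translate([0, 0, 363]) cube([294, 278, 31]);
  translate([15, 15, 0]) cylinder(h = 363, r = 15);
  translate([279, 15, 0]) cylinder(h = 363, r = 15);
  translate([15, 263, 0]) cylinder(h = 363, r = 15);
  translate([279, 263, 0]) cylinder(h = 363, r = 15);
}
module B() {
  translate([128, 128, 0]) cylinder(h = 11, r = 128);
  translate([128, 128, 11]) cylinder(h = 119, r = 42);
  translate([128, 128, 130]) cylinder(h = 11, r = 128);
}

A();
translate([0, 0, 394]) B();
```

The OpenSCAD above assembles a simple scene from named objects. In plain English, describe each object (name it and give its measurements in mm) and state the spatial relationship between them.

A is a simple wooden stool: a rectangular seat 294 mm (x) by 278 mm (y), 31 mm thick, top face at z = 394 mm, on four round legs, each 30 mm in diameter. The legs rest on z = 0, each leg's axis is inset half a diameter from the nearest pair of seat edges (so the leg's bounding box is flush with the corner).

B is a spool: two coaxial disc flanges of radius 128 mm and thickness 11 mm, joined by a core cylinder of radius 42 mm and height 119 mm. The lower flange rests on z = 0 and the three cylinders share a vertical axis.

The spool is on top of the stool.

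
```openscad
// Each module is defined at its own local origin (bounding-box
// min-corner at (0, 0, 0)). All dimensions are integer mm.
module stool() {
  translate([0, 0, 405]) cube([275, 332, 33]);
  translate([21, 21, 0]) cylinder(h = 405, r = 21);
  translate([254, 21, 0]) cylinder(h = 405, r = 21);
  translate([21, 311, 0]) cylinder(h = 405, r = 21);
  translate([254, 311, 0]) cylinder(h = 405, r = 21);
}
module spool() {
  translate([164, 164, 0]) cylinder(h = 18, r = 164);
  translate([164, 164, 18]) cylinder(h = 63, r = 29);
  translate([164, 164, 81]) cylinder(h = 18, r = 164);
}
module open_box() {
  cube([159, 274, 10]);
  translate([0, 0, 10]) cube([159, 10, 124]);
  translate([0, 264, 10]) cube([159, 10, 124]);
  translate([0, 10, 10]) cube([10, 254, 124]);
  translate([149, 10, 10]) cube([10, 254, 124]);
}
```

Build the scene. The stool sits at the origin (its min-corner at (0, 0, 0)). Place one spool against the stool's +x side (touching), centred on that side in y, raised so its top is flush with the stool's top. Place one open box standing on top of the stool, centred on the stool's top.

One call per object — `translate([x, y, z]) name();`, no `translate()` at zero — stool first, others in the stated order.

stool();
translate([275, 2, 339]) spool();
translate([58, 29, 438]) open_box();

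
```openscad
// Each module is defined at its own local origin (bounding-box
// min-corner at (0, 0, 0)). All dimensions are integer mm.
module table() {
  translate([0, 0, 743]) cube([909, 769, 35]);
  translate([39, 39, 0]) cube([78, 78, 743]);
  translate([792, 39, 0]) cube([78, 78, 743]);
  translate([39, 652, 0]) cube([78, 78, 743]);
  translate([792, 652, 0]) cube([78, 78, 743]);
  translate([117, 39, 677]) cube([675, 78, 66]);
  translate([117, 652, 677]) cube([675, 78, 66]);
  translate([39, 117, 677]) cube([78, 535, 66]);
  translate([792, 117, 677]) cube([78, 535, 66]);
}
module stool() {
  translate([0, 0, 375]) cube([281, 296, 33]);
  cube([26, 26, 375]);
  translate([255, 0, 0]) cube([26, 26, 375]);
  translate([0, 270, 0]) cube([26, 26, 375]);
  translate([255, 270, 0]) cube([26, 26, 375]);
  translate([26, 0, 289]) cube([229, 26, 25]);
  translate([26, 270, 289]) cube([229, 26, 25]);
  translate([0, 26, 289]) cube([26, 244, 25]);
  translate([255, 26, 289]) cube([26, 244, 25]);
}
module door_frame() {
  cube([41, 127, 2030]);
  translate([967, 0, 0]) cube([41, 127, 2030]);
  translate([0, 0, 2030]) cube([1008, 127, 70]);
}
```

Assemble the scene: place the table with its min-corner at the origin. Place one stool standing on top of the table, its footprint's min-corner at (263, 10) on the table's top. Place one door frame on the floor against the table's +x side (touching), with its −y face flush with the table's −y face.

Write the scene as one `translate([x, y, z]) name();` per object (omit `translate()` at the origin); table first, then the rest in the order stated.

table();
translate([263, 10, 778]) stool();
translate([909, 0, 0]) door_frame();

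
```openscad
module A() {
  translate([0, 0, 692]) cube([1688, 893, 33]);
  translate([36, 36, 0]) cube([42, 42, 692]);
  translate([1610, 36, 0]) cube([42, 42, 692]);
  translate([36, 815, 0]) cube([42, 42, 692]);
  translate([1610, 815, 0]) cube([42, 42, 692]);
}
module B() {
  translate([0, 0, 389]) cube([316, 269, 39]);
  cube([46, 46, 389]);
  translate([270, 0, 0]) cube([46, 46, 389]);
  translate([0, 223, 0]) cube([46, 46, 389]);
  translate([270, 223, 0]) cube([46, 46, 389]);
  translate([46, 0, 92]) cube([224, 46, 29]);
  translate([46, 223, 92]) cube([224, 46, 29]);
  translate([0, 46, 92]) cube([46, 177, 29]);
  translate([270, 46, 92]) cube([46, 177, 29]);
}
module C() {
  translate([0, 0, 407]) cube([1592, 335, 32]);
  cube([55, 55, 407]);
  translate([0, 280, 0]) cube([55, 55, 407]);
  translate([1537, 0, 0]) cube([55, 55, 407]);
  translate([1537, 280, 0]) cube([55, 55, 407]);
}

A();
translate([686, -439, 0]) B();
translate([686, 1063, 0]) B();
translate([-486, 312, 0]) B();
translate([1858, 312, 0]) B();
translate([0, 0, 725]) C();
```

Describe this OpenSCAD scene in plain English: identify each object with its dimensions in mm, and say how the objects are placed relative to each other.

A is a table with a 1688×893 mm rectangular top, 33 mm thick, top surface at z = 725 mm, supported by four 42×42 mm square legs, each inset 36 mm from the nearest pair of top edges, running from the floor.

B is a four-legged stool. The seat is 316×269 mm, 39 mm thick, top at z = 428 mm. It stands on four square legs, each 46×46 mm in cross-section, from z = 0 to the seat underside, each flush with a corner of the seat. Four stretchers, 46 mm wide and 29 mm tall, connect adjacent legs with their undersides at z = 92 mm, each running between the inner faces of the legs it joins and aligned with the legs' outer faces on the other axis.

C is a long wooden bench with a 1592 mm (x) × 335 mm (y) seat, 32 mm thick, its top surface 439 mm above the floor. Four 55 mm square legs at the seat corners, flush with the edges, run from z = 0 to the seat underside.

Four stools sit around the table at the −y, +y, −x, +x sides. The bench is on top of the table.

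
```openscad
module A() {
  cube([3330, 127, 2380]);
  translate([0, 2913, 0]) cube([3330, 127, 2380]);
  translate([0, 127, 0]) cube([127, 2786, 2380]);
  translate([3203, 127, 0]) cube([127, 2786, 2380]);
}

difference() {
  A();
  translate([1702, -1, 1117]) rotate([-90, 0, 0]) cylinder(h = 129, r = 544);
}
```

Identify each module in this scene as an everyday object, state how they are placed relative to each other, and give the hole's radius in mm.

A is a house frame. The house frame has a circular hole through its front wall. The hole's radius is 544 mm.

The subtracted cylinder has r = 544 mm.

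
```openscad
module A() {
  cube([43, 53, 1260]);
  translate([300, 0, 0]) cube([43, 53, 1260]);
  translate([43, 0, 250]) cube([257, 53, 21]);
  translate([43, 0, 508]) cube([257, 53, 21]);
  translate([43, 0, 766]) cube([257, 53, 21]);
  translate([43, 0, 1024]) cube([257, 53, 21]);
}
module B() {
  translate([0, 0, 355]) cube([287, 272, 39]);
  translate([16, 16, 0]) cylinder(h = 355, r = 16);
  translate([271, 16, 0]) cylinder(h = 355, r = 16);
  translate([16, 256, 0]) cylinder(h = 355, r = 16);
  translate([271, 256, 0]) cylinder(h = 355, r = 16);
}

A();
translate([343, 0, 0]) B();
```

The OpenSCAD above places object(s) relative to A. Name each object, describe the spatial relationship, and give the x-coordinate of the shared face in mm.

The ladder's +x face and the stool's −x face are both at x = 343 mm.

A is a ladder. B is a stool. The stool is against the ladder's +x side, with their −y faces flush. The x-coordinate of the shared face is 343 mm.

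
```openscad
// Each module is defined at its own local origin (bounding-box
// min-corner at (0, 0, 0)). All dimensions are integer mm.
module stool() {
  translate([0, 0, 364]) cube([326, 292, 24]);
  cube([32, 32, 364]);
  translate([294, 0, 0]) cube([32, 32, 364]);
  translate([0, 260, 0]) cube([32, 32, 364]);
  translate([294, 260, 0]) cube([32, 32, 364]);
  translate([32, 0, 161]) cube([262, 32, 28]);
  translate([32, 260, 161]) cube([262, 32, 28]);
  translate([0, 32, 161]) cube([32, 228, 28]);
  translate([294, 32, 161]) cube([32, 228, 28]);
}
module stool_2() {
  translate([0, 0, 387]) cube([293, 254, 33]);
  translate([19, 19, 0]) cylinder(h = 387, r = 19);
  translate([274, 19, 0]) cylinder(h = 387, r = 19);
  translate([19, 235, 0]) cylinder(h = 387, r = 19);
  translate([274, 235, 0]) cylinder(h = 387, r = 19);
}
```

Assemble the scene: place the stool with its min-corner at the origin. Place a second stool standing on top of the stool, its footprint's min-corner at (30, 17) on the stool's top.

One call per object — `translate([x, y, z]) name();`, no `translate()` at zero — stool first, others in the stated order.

stool();
translate([30, 17, 388]) stool_2();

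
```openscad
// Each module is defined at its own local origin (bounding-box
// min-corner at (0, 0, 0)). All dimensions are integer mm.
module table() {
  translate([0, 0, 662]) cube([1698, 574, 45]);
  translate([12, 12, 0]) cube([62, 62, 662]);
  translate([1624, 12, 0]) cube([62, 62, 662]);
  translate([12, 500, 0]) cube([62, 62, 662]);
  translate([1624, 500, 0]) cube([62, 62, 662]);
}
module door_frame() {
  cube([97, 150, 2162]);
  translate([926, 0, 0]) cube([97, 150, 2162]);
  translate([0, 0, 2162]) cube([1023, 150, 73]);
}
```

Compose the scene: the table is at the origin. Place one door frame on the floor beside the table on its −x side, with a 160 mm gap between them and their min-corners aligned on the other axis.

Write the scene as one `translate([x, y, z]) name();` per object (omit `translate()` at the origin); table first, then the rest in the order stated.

table();
translate([-1183, 0, 0]) door_frame();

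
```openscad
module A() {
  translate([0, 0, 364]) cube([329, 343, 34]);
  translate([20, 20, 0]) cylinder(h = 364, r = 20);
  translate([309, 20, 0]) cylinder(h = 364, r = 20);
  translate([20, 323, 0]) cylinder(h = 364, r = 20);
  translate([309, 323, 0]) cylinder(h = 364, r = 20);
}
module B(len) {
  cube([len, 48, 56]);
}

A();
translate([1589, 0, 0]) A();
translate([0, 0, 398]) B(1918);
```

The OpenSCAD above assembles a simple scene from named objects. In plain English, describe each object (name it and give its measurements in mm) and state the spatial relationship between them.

A is a four-legged stool. The seat is 329×343 mm, 34 mm thick, top at z = 398 mm. It stands on four round legs, each 40 mm in diameter, from z = 0 to the seat underside, each leg's axis is inset half a diameter from the nearest pair of seat edges (so the leg's bounding box is flush with the corner).

B is a rectangular beam 1918 mm long (x), 48 mm deep (y), 56 mm thick (z).

The beam spans the tops of two stools placed 1260 mm apart, resting at z = 398 mm.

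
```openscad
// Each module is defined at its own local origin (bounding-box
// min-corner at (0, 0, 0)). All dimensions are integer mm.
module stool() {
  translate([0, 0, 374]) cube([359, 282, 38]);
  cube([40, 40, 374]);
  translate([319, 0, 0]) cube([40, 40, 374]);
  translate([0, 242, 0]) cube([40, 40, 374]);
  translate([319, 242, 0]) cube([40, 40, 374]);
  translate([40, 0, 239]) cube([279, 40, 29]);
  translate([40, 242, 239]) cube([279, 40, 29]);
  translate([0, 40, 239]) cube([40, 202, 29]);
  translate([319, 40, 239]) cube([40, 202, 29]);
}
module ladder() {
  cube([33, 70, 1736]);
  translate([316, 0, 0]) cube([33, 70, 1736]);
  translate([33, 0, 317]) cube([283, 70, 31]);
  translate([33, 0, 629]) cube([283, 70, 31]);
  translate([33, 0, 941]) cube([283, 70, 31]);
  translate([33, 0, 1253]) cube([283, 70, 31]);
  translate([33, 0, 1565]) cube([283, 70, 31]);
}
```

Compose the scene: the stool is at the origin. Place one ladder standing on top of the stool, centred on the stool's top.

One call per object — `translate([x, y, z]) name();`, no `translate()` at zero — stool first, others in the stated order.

stool();
translate([5, 106, 412]) ladder();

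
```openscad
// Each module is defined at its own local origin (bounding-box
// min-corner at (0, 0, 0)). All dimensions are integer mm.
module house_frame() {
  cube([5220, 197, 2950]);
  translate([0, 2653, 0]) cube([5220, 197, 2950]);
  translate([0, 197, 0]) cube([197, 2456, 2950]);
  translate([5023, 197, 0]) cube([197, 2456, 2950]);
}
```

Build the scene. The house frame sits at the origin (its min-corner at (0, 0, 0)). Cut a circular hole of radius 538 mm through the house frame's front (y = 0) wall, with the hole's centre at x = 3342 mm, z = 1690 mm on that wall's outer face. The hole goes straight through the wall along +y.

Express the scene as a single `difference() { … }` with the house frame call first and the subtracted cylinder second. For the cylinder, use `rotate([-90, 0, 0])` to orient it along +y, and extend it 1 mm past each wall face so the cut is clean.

difference() {
  house_frame();
  translate([3342, -1, 1690]) rotate([-90, 0, 0]) cylinder(h = 199, r = 538);
}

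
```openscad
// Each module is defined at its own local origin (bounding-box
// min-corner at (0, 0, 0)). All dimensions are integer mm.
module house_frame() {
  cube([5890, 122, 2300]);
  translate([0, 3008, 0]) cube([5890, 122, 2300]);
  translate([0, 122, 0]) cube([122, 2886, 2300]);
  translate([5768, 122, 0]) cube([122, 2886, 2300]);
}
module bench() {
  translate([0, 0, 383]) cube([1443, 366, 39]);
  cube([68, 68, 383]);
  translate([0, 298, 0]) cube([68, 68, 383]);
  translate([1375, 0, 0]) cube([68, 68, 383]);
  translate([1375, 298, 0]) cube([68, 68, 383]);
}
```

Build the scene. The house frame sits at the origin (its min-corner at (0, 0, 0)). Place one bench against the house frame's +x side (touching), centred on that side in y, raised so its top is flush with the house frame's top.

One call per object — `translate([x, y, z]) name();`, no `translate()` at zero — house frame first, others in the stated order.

house_frame();
translate([5890, 1382, 1878]) bench();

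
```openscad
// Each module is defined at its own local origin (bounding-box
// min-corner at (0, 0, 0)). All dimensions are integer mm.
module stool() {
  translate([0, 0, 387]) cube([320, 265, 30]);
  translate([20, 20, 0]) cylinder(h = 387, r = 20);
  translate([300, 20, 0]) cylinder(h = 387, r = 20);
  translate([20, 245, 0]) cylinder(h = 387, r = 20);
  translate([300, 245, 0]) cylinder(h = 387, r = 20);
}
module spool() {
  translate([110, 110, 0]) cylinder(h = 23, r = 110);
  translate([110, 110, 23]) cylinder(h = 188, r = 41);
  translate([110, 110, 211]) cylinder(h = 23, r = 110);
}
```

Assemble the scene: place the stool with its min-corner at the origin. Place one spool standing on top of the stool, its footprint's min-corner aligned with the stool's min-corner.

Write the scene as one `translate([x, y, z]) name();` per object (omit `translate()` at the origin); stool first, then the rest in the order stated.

stool();
translate([0, 0, 417]) spool();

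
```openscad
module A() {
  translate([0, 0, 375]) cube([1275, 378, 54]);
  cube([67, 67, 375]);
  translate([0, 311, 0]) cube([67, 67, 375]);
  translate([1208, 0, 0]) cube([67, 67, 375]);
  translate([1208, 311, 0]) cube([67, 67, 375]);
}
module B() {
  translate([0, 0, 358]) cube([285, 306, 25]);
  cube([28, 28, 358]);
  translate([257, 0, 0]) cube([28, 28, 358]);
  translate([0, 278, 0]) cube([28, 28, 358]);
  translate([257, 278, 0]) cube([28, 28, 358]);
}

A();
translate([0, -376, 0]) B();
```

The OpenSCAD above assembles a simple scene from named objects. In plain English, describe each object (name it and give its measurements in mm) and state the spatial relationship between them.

A is a long wooden bench with a 1275 mm (x) × 378 mm (y) seat, 54 mm thick, its top surface 429 mm above the floor. Four 67 mm square legs at the seat corners, flush with the edges, run from z = 0 to the seat underside.

B is a four-legged stool. The seat is 285×306 mm, 25 mm thick, top at z = 383 mm. It stands on four square legs, each 28×28 mm in cross-section, from z = 0 to the seat underside, each flush with a corner of the seat.

The stool is on the floor beside the bench on its −y side.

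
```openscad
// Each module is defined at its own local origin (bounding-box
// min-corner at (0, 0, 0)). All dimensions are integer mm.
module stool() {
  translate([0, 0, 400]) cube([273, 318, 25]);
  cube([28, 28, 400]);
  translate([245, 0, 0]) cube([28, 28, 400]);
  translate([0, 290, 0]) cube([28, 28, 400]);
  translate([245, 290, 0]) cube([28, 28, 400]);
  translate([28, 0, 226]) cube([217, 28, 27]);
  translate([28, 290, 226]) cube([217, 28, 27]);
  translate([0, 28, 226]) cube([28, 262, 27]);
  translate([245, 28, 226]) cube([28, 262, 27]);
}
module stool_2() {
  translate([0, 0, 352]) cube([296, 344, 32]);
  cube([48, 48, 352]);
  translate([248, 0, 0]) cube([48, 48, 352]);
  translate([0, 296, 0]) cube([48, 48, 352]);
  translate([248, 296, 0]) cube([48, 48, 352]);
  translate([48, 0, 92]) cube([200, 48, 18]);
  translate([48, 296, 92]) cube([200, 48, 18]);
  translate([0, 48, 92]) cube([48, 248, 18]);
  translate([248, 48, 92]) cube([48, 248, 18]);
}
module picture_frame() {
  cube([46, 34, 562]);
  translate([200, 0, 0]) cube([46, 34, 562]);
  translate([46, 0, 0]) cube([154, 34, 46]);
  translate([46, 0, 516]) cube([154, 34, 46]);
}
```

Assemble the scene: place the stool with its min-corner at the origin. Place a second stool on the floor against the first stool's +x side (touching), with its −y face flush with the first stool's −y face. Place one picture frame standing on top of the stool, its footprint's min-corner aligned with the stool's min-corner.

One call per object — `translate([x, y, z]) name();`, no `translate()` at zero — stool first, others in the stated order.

stool();
translate([273, 0, 0]) stool_2();
translate([0, 0, 425]) picture_frame();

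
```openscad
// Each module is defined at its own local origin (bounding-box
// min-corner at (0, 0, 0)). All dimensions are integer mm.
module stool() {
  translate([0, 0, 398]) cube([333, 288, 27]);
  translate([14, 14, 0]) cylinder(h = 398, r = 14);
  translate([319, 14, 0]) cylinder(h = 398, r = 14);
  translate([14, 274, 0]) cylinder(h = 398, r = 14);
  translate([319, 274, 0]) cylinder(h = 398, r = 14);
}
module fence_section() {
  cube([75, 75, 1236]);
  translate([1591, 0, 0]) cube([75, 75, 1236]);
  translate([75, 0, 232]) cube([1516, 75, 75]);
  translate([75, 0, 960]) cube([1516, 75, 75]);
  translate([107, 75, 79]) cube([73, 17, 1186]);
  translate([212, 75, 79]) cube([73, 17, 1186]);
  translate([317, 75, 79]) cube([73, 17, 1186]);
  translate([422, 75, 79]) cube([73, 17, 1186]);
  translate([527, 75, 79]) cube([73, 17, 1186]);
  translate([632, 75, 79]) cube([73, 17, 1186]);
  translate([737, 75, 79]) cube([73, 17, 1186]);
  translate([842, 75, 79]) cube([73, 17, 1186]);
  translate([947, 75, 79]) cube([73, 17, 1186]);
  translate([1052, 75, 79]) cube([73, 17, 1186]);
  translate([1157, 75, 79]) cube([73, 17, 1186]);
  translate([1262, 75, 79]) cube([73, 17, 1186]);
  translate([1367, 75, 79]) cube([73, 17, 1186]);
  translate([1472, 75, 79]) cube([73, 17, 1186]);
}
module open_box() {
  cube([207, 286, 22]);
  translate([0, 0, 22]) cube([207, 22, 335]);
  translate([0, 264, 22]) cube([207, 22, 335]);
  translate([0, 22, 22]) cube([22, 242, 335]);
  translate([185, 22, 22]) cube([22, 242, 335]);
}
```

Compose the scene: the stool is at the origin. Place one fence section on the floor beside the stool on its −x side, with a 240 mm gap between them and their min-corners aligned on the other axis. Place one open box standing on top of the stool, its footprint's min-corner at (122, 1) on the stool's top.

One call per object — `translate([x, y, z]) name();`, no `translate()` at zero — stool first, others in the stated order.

stool();
translate([-1906, 0, 0]) fence_section();
translate([122, 1, 425]) open_box();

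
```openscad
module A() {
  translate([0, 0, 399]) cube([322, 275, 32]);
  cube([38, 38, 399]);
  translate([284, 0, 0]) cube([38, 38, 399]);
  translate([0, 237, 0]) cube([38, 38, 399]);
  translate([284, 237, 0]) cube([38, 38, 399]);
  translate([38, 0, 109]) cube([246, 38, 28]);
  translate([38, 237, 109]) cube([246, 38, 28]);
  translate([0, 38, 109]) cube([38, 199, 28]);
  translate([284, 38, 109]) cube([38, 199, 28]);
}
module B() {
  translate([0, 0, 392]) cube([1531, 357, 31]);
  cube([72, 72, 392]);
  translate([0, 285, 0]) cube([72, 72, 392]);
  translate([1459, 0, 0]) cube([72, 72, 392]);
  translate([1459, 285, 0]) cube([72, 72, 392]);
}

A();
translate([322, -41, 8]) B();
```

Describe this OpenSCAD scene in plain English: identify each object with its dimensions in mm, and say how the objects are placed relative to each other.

A is a four-legged stool. The seat is a 322×275×32 mm slab whose top surface is at z = 431 mm; four square legs, each 38×38 mm in cross-section, run from the floor (z = 0) to the underside of the seat, each flush with a corner of the seat. Four stretchers, 38 mm wide and 28 mm tall, connect adjacent legs with their undersides at z = 109 mm, each running between the inner faces of the legs it joins and aligned with the legs' outer faces on the other axis.

B is a long wooden bench with a 1531 mm (x) × 357 mm (y) seat, 31 mm thick, its top surface 423 mm above the floor. Four 72 mm square legs at the seat corners, flush with the edges, run from z = 0 to the seat underside.

The bench is beside the stool with their tops flush at z = 431.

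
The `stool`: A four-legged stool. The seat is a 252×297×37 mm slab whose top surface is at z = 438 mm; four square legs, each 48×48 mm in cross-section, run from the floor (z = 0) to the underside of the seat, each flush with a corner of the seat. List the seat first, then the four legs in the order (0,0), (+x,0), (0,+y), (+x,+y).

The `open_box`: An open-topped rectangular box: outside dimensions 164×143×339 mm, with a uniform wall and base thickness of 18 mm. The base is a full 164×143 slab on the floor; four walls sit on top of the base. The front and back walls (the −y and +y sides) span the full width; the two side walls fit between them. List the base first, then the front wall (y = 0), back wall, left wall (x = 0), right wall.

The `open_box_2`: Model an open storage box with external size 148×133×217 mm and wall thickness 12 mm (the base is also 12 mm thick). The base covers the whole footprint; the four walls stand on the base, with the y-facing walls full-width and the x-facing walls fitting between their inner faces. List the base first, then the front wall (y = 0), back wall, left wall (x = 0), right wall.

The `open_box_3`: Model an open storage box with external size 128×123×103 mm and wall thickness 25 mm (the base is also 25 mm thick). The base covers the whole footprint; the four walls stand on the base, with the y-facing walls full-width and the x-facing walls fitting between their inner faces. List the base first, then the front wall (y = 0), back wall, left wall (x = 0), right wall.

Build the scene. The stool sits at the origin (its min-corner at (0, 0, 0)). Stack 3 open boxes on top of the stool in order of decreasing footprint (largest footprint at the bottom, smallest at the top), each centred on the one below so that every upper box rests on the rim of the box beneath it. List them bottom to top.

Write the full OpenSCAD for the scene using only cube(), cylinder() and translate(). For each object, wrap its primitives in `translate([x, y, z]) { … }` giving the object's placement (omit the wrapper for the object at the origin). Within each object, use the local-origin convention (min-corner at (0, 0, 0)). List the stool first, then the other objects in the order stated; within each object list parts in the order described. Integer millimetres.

translate([0, 0, 401]) cube([252, 297, 37]);
cube([48, 48, 401]);
translate([204, 0, 0]) cube([48, 48, 401]);
translate([0, 249, 0]) cube([48, 48, 401]);
translate([204, 249, 0]) cube([48, 48, 401]);
translate([44, 77, 438]) {
  cube([164, 143, 18]);
  translate([0, 0, 18]) cube([164, 18, 321]);
  translate([0, 125, 18]) cube([164, 18, 321]);
  translate([0, 18, 18]) cube([18, 107, 321]);
  translate([146, 18, 18]) cube([18, 107, 321]);
}
translate([52, 82, 777]) {
  cube([148, 133, 12]);
  translate([0, 0, 12]) cube([148, 12, 205]);
  translate([0, 121, 12]) cube([148, 12, 205]);
  translate([0, 12, 12]) cube([12, 109, 205]);
  translate([136, 12, 12]) cube([12, 109, 205]);
}
translate([62, 87, 994]) {
  cube([128, 123, 25]);
  translate([0, 0, 25]) cube([128, 25, 78]);
  translate([0, 98, 25]) cube([128, 25, 78]);
  translate([0, 25, 25]) cube([25, 73, 78]);
  translate([103, 25, 25]) cube([25, 73, 78]);
}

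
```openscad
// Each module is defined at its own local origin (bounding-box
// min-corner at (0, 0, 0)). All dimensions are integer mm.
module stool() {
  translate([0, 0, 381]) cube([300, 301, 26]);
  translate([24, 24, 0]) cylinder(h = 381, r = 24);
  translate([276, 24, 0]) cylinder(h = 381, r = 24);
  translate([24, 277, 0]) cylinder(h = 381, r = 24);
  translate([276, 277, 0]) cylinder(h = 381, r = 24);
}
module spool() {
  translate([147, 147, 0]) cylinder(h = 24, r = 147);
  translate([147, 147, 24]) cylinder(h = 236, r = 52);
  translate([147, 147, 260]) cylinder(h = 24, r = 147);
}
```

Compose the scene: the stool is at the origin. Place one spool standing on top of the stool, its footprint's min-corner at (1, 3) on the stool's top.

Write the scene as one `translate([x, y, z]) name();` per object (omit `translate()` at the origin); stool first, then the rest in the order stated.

stool();
translate([1, 3, 407]) spool();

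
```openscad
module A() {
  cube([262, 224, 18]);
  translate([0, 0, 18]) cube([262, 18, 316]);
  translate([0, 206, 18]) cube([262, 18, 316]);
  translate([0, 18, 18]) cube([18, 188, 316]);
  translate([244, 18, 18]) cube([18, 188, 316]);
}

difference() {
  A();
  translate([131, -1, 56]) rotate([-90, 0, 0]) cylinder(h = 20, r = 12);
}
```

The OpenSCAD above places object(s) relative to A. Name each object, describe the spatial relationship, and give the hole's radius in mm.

A is an open box. The open box has a circular hole through its front wall. The hole's radius is 12 mm.

The subtracted cylinder has r = 12 mm.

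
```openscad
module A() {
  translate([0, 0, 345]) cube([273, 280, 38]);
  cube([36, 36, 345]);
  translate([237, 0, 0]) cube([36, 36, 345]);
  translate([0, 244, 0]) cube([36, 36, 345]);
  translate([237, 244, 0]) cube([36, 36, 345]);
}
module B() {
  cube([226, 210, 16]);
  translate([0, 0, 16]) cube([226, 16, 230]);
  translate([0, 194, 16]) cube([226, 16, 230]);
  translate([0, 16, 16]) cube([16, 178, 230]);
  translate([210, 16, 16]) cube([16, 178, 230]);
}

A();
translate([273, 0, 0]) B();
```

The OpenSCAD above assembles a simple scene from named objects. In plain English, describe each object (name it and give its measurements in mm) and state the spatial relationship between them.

A is a simple wooden stool: a rectangular seat 273 mm (x) by 280 mm (y), 38 mm thick, top face at z = 383 mm, on four square legs, each 36×36 mm in cross-section. The legs rest on z = 0, each flush with a corner of the seat.

B is an open storage box with external size 226×210×246 mm and wall thickness 16 mm (the base is also 16 mm thick). The base covers the whole footprint; the four walls stand on the base, with the y-facing walls full-width and the x-facing walls fitting between their inner faces.

The open box is against the stool's +x side, with their −y faces flush.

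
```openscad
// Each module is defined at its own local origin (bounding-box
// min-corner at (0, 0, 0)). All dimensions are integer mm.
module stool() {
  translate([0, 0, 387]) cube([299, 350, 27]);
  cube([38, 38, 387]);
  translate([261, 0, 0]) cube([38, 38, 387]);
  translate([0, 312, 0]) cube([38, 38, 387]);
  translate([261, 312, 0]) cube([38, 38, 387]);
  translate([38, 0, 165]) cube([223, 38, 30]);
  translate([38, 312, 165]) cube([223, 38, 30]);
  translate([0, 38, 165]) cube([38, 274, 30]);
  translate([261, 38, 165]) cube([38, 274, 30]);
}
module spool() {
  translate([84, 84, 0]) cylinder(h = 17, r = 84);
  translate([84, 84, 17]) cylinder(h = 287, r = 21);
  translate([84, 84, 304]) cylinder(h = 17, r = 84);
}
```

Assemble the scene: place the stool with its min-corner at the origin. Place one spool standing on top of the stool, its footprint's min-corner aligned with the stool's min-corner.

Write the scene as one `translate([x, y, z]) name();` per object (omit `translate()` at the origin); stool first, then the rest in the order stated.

stool();
translate([0, 0, 414]) spool();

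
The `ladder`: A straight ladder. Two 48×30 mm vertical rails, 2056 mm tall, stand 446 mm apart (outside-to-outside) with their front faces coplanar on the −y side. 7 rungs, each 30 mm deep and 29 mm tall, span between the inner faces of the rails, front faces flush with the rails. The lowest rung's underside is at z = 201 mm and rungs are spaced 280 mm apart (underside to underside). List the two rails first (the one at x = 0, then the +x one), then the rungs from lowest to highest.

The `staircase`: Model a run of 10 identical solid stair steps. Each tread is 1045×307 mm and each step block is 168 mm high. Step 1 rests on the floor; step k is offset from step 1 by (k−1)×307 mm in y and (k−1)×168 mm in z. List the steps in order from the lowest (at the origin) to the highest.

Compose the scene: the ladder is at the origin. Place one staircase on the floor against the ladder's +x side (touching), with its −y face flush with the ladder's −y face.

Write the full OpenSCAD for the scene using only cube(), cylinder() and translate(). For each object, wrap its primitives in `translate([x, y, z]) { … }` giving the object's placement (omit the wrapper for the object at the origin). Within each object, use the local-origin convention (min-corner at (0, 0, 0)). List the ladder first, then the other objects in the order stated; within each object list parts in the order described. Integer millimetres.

cube([48, 30, 2056]);
translate([398, 0, 0]) cube([48, 30, 2056]);
translate([48, 0, 201]) cube([350, 30, 29]);
translate([48, 0, 481]) cube([350, 30, 29]);
translate([48, 0, 761]) cube([350, 30, 29]);
translate([48, 0, 1041]) cube([350, 30, 29]);
translate([48, 0, 1321]) cube([350, 30, 29]);
translate([48, 0, 1601]) cube([350, 30, 29]);
translate([48, 0, 1881]) cube([350, 30, 29]);
translate([446, 0, 0]) {
  cube([1045, 307, 168]);
  translate([0, 307, 168]) cube([1045, 307, 168]);
  translate([0, 614, 336]) cube([1045, 307, 168]);
  translate([0, 921, 504]) cube([1045, 307, 168]);
  translate([0, 1228, 672]) cube([1045, 307, 168]);
  translate([0, 1535, 840]) cube([1045, 307, 168]);
  translate([0, 1842, 1008]) cube([1045, 307, 168]);
  translate([0, 2149, 1176]) cube([1045, 307, 168]);
  translate([0, 2456, 1344]) cube([1045, 307, 168]);
  translate([0, 2763, 1512]) cube([1045, 307, 168]);
}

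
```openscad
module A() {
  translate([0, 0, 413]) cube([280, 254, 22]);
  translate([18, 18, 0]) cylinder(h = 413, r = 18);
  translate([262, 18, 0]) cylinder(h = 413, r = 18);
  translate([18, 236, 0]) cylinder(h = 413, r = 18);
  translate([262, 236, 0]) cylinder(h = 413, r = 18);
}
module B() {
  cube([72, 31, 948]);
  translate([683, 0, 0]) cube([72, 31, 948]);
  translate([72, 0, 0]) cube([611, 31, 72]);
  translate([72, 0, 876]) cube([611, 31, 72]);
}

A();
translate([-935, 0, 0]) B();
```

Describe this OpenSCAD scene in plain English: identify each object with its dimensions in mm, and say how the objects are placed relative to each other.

A is a four-legged stool. The seat is a 280×254×22 mm slab whose top surface is at z = 435 mm; four round legs, each 36 mm in diameter, run from the floor (z = 0) to the underside of the seat, each leg's axis is inset half a diameter from the nearest pair of seat edges (so the leg's bounding box is flush with the corner).

B is a picture frame with a 611×804 mm rectangular opening (x by z) and a uniform 72 mm border on every side. Frame depth is 31 mm along y. It is built from two vertical stiles running the full outside height and two horizontal rails spanning the gap between the stiles.

The picture frame is on the floor beside the stool on its −x side.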